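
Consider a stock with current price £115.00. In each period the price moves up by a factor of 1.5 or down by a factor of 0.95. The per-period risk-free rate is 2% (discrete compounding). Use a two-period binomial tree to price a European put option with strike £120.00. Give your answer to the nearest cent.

Risk-neutral probability p = (1 + 0.02 − 0.95)/(1.5 − 0.95) = 0.0700/0.5500 = 0.1273
Terminal stock prices: S_uu = 258.8, S_ud = 163.9, S_dd = 103.8
Terminal payoffs (K − S): max(-138.8, 0) = 0, max(-43.88, 0) = 0, max(16.21, 0) = 16.21
Node u (S = 172.5): V_u = 1/1.02·[0.1273·0.0000 + 0.8727·0.0000] = 0.0000
Node d (S = 109.2): V_d = 1/1.02·[0.1273·0.0000 + 0.8727·16.2125] = 13.8717
Node 0 (S = 115): V_0 = 1/1.02·[0.1273·0.0000 + 0.8727·13.8717] = 11.8688

£11.87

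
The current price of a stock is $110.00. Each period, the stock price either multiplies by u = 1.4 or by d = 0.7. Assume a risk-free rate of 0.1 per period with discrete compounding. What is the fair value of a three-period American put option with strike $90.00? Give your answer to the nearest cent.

$7.77

Risk-neutral probability p = (1 + 0.1 − 0.7)/(1.4 − 0.7) = 0.4000/0.7000 = 0.5714
Terminal stock prices: S_uuu = 301.8, S_uud = 150.9, S_udd = 75.46, S_ddd = 37.73
Terminal payoffs (K − S): max(-211.8, 0) = 0, max(-60.92, 0) = 0, max(14.54, 0) = 14.54, max(52.27, 0) = 52.27
Node uu (S = 215.6): continuation = 1/1.1·[0.5714·0.0000 + 0.4286·0.0000] = 0.0000; exercise value = 0.0000 ≤ continuation, so V_uu = 0.0000
Node ud (S = 107.8): continuation = 1/1.1·[0.5714·0.0000 + 0.4286·14.5400] = 5.6649; exercise value = 0.0000 ≤ continuation, so V_ud = 5.6649
Node dd (S = 53.9): continuation = 1/1.1·[0.5714·14.5400 + 0.4286·52.2700] = 27.9182; exercise value = 36.1000 > continuation, so V_dd = 36.1000 (exercise)
Node u (S = 154): continuation = 1/1.1·[0.5714·0.0000 + 0.4286·5.6649] = 2.2071; exercise value = 0.0000 ≤ continuation, so V_u = 2.2071
Node d (S = 77): continuation = 1/1.1·[0.5714·5.6649 + 0.4286·36.1000] = 17.0078; exercise value = 13.0000 ≤ continuation, so V_d = 17.0078
Node 0 (S = 110): continuation = 1/1.1·[0.5714·2.2071 + 0.4286·17.0078] = 7.7730; exercise value = 0.0000 ≤ continuation, so V_0 = 7.7730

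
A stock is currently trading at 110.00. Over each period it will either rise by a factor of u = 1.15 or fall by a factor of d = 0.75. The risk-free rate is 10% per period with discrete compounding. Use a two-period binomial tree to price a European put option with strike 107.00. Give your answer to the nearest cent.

2.77

Risk-neutral probability p = (1 + 0.1 − 0.75)/(1.15 − 0.75) = 0.3500/0.4000 = 0.8750
Terminal stock prices: S_uu = 145.5, S_ud = 94.87, S_dd = 61.88
Terminal payoffs (K − S): max(-38.47, 0) = 0, max(12.13, 0) = 12.13, max(45.12, 0) = 45.12
Node u (S = 126.5): V_u = 1/1.1·[0.8750·0.0000 + 0.1250·12.1250] = 1.3778
Node d (S = 82.5): V_d = 1/1.1·[0.8750·12.1250 + 0.1250·45.1250] = 14.7727
Node 0 (S = 110): V_0 = 1/1.1·[0.8750·1.3778 + 0.1250·14.7727] = 2.7747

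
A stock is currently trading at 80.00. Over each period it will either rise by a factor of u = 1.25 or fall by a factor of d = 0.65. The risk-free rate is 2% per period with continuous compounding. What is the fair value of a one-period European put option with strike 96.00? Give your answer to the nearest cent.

16.52

Risk-neutral probability p = (e^0.02 − 0.65)/(1.25 − 0.65) = 0.3702/0.6000 = 0.6170
Terminal stock prices: S_u = 100, S_d = 52
Terminal payoffs (K − S): max(-4, 0) = 0, max(44, 0) = 44
Node 0 (S = 80): V_0 = e^(−0.02)·[0.6170·0.0000 + 0.3830·44.0000] = 16.5182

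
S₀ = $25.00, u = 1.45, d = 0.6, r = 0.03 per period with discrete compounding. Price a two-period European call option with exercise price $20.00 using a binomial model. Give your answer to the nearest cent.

Risk-neutral probability p = (1 + 0.03 − 0.6)/(1.45 − 0.6) = 0.4300/0.8500 = 0.5059
Terminal stock prices: S_uu = 52.56, S_ud = 21.75, S_dd = 9
Terminal payoffs (S − K): max(32.56, 0) = 32.56, max(1.75, 0) = 1.75, max(-11, 0) = 0
Node u (S = 36.25): V_u = 1/1.03·[0.5059·32.5625 + 0.4941·1.7500] = 16.8325
Node d (S = 15): V_d = 1/1.03·[0.5059·1.7500 + 0.4941·0.0000] = 0.8595
Node 0 (S = 25): V_0 = 1/1.03·[0.5059·16.8325 + 0.4941·0.8595] = 8.6796

$8.68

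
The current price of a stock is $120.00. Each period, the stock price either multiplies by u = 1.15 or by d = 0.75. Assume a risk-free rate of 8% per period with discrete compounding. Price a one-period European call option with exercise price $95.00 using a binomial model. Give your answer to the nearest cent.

Risk-neutral probability p = (1 + 0.08 − 0.75)/(1.15 − 0.75) = 0.3300/0.4000 = 0.8250
Terminal stock prices: S_u = 138, S_d = 90
Terminal payoffs (S − K): max(43, 0) = 43, max(-5, 0) = 0
Node 0 (S = 120): V_0 = 1/1.08·[0.8250·43.0000 + 0.1750·0.0000] = 32.8472

$32.85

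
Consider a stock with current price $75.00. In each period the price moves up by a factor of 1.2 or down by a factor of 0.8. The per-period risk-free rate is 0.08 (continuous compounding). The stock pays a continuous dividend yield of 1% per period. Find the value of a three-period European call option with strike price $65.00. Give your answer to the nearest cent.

$23.54

Per-period risk-free factor R = e^0.08 = 1.0833; dividend-adjusted growth = e^(0.08−0.01) = 1.0725.
Risk-neutral probability p = (1.0725 − 0.8)/(1.2 − 0.8) = 0.2725/0.4000 = 0.6813
Terminal stock prices: S_uuu = 129.6, S_uud = 86.4, S_udd = 57.6, S_ddd = 38.4
Terminal payoffs (S − K): max(64.6, 0) = 64.6, max(21.4, 0) = 21.4, max(-7.4, 0) = 0, max(-26.6, 0) = 0
Node uu (S = 108): V_uu = e^(−0.08)·[0.6813·64.6000 + 0.3187·21.4000] = 46.9228
Node ud (S = 72): V_ud = e^(−0.08)·[0.6813·21.4000 + 0.3187·0.0000] = 13.4583
Node dd (S = 48): V_dd = e^(−0.08)·[0.6813·0.0000 + 0.3187·0.0000] = 0.0000
Node u (S = 90): V_u = e^(−0.08)·[0.6813·46.9228 + 0.3187·13.4583] = 33.4691
Node d (S = 60): V_d = e^(−0.08)·[0.6813·13.4583 + 0.3187·0.0000] = 8.4638
Node 0 (S = 75): V_0 = e^(−0.08)·[0.6813·33.4691 + 0.3187·8.4638] = 23.5387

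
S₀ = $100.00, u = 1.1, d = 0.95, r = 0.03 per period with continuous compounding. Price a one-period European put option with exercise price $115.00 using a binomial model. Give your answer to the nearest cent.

Risk-neutral probability p = (e^0.03 − 0.95)/(1.1 − 0.95) = 0.0805/0.1500 = 0.5364
Terminal stock prices: S_u = 110, S_d = 95
Terminal payoffs (K − S): max(5, 0) = 5, max(20, 0) = 20
Node 0 (S = 100): V_0 = e^(−0.03)·[0.5364·5.0000 + 0.4636·20.0000] = 11.6012

$11.60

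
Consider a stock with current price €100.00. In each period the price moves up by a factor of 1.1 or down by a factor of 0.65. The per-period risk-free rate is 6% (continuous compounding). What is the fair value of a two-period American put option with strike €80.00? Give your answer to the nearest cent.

€1.78

Risk-neutral probability p = (e^0.06 − 0.65)/(1.1 − 0.65) = 0.4118/0.4500 = 0.9152
Terminal stock prices: S_uu = 121, S_ud = 71.5, S_dd = 42.25
Terminal payoffs (K − S): max(-41, 0) = 0, max(8.5, 0) = 8.5, max(37.75, 0) = 37.75
Node u (S = 110): continuation = e^(−0.06)·[0.9152·0.0000 + 0.0848·8.5000] = 0.6789; exercise value = 0.0000 ≤ continuation, so V_u = 0.6789
Node d (S = 65): continuation = e^(−0.06)·[0.9152·8.5000 + 0.0848·37.7500] = 10.3412; exercise value = 15.0000 > continuation, so V_d = 15.0000 (exercise)
Node 0 (S = 100): continuation = e^(−0.06)·[0.9152·0.6789 + 0.0848·15.0000] = 1.7832; exercise value = 0.0000 ≤ continuation, so V_0 = 1.7832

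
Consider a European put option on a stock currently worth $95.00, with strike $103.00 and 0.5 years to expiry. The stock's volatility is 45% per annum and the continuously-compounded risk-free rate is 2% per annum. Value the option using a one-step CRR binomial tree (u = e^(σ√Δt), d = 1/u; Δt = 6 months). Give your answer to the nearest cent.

$18.90

CRR parameters: u = e^(σ√Δt) = e^(0.45·√0.5) = 1.3746, d = 1/u = 0.7275
Per-period rate: rΔt = 0.02·0.5 = 0.01, so R = e^0.01 = 1.0101
Risk-neutral probability p = (e^0.01 − 0.7275)/(1.3746 − 0.7275) = 0.2826/0.6472 = 0.4366
Terminal stock prices: S_u = 130.6, S_d = 69.11
Terminal payoffs (K − S): max(-27.59, 0) = 0, max(33.89, 0) = 33.89
Node 0 (S = 95): V_0 = e^(−0.01)·[0.4366·0.0000 + 0.5634·33.8914] = 18.9030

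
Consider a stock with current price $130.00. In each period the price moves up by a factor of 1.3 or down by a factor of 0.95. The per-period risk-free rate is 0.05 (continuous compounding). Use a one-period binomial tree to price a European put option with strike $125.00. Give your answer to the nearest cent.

$1.01

Risk-neutral probability p = (e^0.05 − 0.95)/(1.3 − 0.95) = 0.1013/0.3500 = 0.2893
Terminal stock prices: S_u = 169, S_d = 123.5
Terminal payoffs (K − S): max(-44, 0) = 0, max(1.5, 0) = 1.5
Node 0 (S = 130): V_0 = e^(−0.05)·[0.2893·0.0000 + 0.7107·1.5000] = 1.0140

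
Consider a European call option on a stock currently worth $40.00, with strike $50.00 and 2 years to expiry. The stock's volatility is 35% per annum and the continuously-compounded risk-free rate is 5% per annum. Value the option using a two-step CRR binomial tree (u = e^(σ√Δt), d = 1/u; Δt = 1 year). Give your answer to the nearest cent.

$6.51

CRR parameters: u = e^(σ√Δt) = e^(0.35·√1) = 1.4191, d = 1/u = 0.7047
Per-period rate: rΔt = 0.05·1 = 0.05, so R = e^0.05 = 1.0513
Risk-neutral probability p = (e^0.05 − 0.7047)/(1.4191 − 0.7047) = 0.3466/0.7144 = 0.4852
Terminal stock prices: S_uu = 80.55, S_ud = 40, S_dd = 19.86
Terminal payoffs (S − K): max(30.55, 0) = 30.55, max(-10, 0) = 0, max(-30.14, 0) = 0
Node u (S = 56.76): V_u = e^(−0.05)·[0.4852·30.5501 + 0.5148·0.0000] = 14.0986
Node d (S = 28.19): V_d = e^(−0.05)·[0.4852·0.0000 + 0.5148·0.0000] = 0.0000
Node 0 (S = 40): V_0 = e^(−0.05)·[0.4852·14.0986 + 0.5148·0.0000] = 6.5064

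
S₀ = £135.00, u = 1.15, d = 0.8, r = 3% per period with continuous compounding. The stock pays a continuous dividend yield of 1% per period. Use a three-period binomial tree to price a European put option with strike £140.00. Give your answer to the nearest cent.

Per-period risk-free factor R = e^0.03 = 1.0305; dividend-adjusted growth = e^(0.03−0.01) = 1.0202.
Risk-neutral probability p = (1.0202 − 0.8)/(1.15 − 0.8) = 0.2202/0.3500 = 0.6291
Terminal stock prices: S_uuu = 205.3, S_uud = 142.8, S_udd = 99.36, S_ddd = 69.12
Terminal payoffs (K − S): max(-65.32, 0) = 0, max(-2.83, 0) = 0, max(40.64, 0) = 40.64, max(70.88, 0) = 70.88
Node uu (S = 178.5): V_uu = e^(−0.03)·[0.6291·0.0000 + 0.3709·0.0000] = 0.0000
Node ud (S = 124.2): V_ud = e^(−0.03)·[0.6291·0.0000 + 0.3709·40.6400] = 14.6260
Node dd (S = 86.4): V_dd = e^(−0.03)·[0.6291·40.6400 + 0.3709·70.8800] = 50.3221
Node u (S = 155.2): V_u = e^(−0.03)·[0.6291·0.0000 + 0.3709·14.6260] = 5.2638
Node d (S = 108): V_d = e^(−0.03)·[0.6291·14.6260 + 0.3709·50.3221] = 27.0405
Node 0 (S = 135): V_0 = e^(−0.03)·[0.6291·5.2638 + 0.3709·27.0405] = 12.9455

£12.95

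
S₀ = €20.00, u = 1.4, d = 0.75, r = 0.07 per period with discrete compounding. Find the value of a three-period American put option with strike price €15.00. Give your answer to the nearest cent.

Risk-neutral probability p = (1 + 0.07 − 0.75)/(1.4 − 0.75) = 0.3200/0.6500 = 0.4923
Terminal stock prices: S_uuu = 54.88, S_uud = 29.4, S_udd = 15.75, S_ddd = 8.438
Terminal payoffs (K − S): max(-39.88, 0) = 0, max(-14.4, 0) = 0, max(-0.75, 0) = 0, max(6.562, 0) = 6.562
Node uu (S = 39.2): continuation = 1/1.07·[0.4923·0.0000 + 0.5077·0.0000] = 0.0000; exercise value = 0.0000 ≤ continuation, so V_uu = 0.0000
Node ud (S = 21): continuation = 1/1.07·[0.4923·0.0000 + 0.5077·0.0000] = 0.0000; exercise value = 0.0000 ≤ continuation, so V_ud = 0.0000
Node dd (S = 11.25): continuation = 1/1.07·[0.4923·0.0000 + 0.5077·6.5625] = 3.1138; exercise value = 3.7500 > continuation, so V_dd = 3.7500 (exercise)
Node u (S = 28): continuation = 1/1.07·[0.4923·0.0000 + 0.5077·0.0000] = 0.0000; exercise value = 0.0000 ≤ continuation, so V_u = 0.0000
Node d (S = 15): continuation = 1/1.07·[0.4923·0.0000 + 0.5077·3.7500] = 1.7793; exercise value = 0.0000 ≤ continuation, so V_d = 1.7793
Node 0 (S = 20): continuation = 1/1.07·[0.4923·0.0000 + 0.5077·1.7793] = 0.8442; exercise value = 0.0000 ≤ continuation, so V_0 = 0.8442

€0.84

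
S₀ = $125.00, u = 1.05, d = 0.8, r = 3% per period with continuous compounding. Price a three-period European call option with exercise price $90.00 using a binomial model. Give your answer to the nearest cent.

Risk-neutral probability p = (e^0.03 − 0.8)/(1.05 − 0.8) = 0.2305/0.2500 = 0.9218
Terminal stock prices: S_uuu = 144.7, S_uud = 110.2, S_udd = 84, S_ddd = 64
Terminal payoffs (S − K): max(54.7, 0) = 54.7, max(20.25, 0) = 20.25, max(-6, 0) = 0, max(-26, 0) = 0
Node uu (S = 137.8): V_uu = e^(−0.03)·[0.9218·54.7031 + 0.0782·20.2500] = 50.4724
Node ud (S = 105): V_ud = e^(−0.03)·[0.9218·20.2500 + 0.0782·0.0000] = 18.1151
Node dd (S = 80): V_dd = e^(−0.03)·[0.9218·0.0000 + 0.0782·0.0000] = 0.0000
Node u (S = 131.2): V_u = e^(−0.03)·[0.9218·50.4724 + 0.0782·18.1151] = 46.5257
Node d (S = 100): V_d = e^(−0.03)·[0.9218·18.1151 + 0.0782·0.0000] = 16.2053
Node 0 (S = 125): V_0 = e^(−0.03)·[0.9218·46.5257 + 0.0782·16.2053] = 42.8502

$42.85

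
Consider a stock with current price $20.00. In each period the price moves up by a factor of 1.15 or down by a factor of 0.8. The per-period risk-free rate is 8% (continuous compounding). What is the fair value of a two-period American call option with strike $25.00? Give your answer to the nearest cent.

Risk-neutral probability p = (e^0.08 − 0.8)/(1.15 − 0.8) = 0.2833/0.3500 = 0.8094
Terminal stock prices: S_uu = 26.45, S_ud = 18.4, S_dd = 12.8
Terminal payoffs (S − K): max(1.45, 0) = 1.45, max(-6.6, 0) = 0, max(-12.2, 0) = 0
Node u (S = 23): continuation = e^(−0.08)·[0.8094·1.4500 + 0.1906·0.0000] = 1.0834; exercise value = 0.0000 ≤ continuation, so V_u = 1.0834
Node d (S = 16): continuation = e^(−0.08)·[0.8094·0.0000 + 0.1906·0.0000] = 0.0000; exercise value = 0.0000 ≤ continuation, so V_d = 0.0000
Node 0 (S = 20): continuation = e^(−0.08)·[0.8094·1.0834 + 0.1906·0.0000] = 0.8095; exercise value = 0.0000 ≤ continuation, so V_0 = 0.8095

$0.81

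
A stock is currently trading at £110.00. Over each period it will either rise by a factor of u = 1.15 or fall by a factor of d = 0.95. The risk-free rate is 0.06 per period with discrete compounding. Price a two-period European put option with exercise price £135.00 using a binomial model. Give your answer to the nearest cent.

£12.97

Risk-neutral probability p = (1 + 0.06 − 0.95)/(1.15 − 0.95) = 0.1100/0.2000 = 0.5500
Terminal stock prices: S_uu = 145.5, S_ud = 120.2, S_dd = 99.27
Terminal payoffs (K − S): max(-10.47, 0) = 0, max(14.83, 0) = 14.83, max(35.73, 0) = 35.73
Node u (S = 126.5): V_u = 1/1.06·[0.5500·0.0000 + 0.4500·14.8250] = 6.2936
Node d (S = 104.5): V_d = 1/1.06·[0.5500·14.8250 + 0.4500·35.7250] = 22.8585
Node 0 (S = 110): V_0 = 1/1.06·[0.5500·6.2936 + 0.4500·22.8585] = 12.9696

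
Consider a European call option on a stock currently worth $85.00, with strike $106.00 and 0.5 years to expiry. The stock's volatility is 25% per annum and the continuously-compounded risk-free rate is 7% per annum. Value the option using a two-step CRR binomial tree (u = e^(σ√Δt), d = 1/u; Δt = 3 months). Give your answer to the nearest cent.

$0.88

CRR parameters: u = e^(σ√Δt) = e^(0.25·√0.25) = 1.1331, d = 1/u = 0.8825
Per-period rate: rΔt = 0.07·0.25 = 0.0175, so R = e^0.0175 = 1.0177
Risk-neutral probability p = (e^0.0175 − 0.8825)/(1.1331 − 0.8825) = 0.1352/0.2507 = 0.5392
Terminal stock prices: S_uu = 109.1, S_ud = 85, S_dd = 66.2
Terminal payoffs (S − K): max(3.142, 0) = 3.142, max(-21, 0) = 0, max(-39.8, 0) = 0
Node u (S = 96.32): V_u = e^(−0.0175)·[0.5392·3.1422 + 0.4608·0.0000] = 1.6649
Node d (S = 75.01): V_d = e^(−0.0175)·[0.5392·0.0000 + 0.4608·0.0000] = 0.0000
Node 0 (S = 85): V_0 = e^(−0.0175)·[0.5392·1.6649 + 0.4608·0.0000] = 0.8822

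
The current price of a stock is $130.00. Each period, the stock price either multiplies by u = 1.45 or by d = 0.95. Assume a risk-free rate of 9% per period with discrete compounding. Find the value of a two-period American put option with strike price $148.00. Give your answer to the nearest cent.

Risk-neutral probability p = (1 + 0.09 − 0.95)/(1.45 − 0.95) = 0.1400/0.5000 = 0.2800
Terminal stock prices: S_uu = 273.3, S_ud = 179.1, S_dd = 117.3
Terminal payoffs (K − S): max(-125.3, 0) = 0, max(-31.07, 0) = 0, max(30.67, 0) = 30.67
Node u (S = 188.5): continuation = 1/1.09·[0.2800·0.0000 + 0.7200·0.0000] = 0.0000; exercise value = 0.0000 ≤ continuation, so V_u = 0.0000
Node d (S = 123.5): continuation = 1/1.09·[0.2800·0.0000 + 0.7200·30.6750] = 20.2624; exercise value = 24.5000 > continuation, so V_d = 24.5000 (exercise)
Node 0 (S = 130): continuation = 1/1.09·[0.2800·0.0000 + 0.7200·24.5000] = 16.1835; exercise value = 18.0000 > continuation, so V_0 = 18.0000 (exercise)

$18.00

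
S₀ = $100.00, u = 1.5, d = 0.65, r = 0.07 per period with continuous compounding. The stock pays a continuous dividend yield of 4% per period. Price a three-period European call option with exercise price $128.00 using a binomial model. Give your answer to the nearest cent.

$20.14

Per-period risk-free factor R = e^0.07 = 1.0725; dividend-adjusted growth = e^(0.07−0.04) = 1.0305.
Risk-neutral probability p = (1.0305 − 0.65)/(1.5 − 0.65) = 0.3805/0.8500 = 0.4476
Terminal stock prices: S_uuu = 337.5, S_uud = 146.2, S_udd = 63.38, S_ddd = 27.46
Terminal payoffs (S − K): max(209.5, 0) = 209.5, max(18.25, 0) = 18.25, max(-64.62, 0) = 0, max(-100.5, 0) = 0
Node uu (S = 225): V_uu = e^(−0.07)·[0.4476·209.5000 + 0.5524·18.2500] = 96.8312
Node ud (S = 97.5): V_ud = e^(−0.07)·[0.4476·18.2500 + 0.5524·0.0000] = 7.6163
Node dd (S = 42.25): V_dd = e^(−0.07)·[0.4476·0.0000 + 0.5524·0.0000] = 0.0000
Node u (S = 150): V_u = e^(−0.07)·[0.4476·96.8312 + 0.5524·7.6163] = 44.3338
Node d (S = 65): V_d = e^(−0.07)·[0.4476·7.6163 + 0.5524·0.0000] = 3.1786
Node 0 (S = 100): V_0 = e^(−0.07)·[0.4476·44.3338 + 0.5524·3.1786] = 20.1391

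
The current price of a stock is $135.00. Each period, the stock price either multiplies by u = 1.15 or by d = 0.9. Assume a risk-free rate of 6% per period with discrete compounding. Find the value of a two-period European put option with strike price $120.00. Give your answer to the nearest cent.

Risk-neutral probability p = (1 + 0.06 − 0.9)/(1.15 − 0.9) = 0.1600/0.2500 = 0.6400
Terminal stock prices: S_uu = 178.5, S_ud = 139.7, S_dd = 109.4
Terminal payoffs (K − S): max(-58.54, 0) = 0, max(-19.72, 0) = 0, max(10.65, 0) = 10.65
Node u (S = 155.2): V_u = 1/1.06·[0.6400·0.0000 + 0.3600·0.0000] = 0.0000
Node d (S = 121.5): V_d = 1/1.06·[0.6400·0.0000 + 0.3600·10.6500] = 3.6170
Node 0 (S = 135): V_0 = 1/1.06·[0.6400·0.0000 + 0.3600·3.6170] = 1.2284

$1.23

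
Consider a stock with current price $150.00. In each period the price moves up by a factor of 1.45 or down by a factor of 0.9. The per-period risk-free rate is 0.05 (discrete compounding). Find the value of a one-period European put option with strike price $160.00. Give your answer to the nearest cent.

$17.32

Risk-neutral probability p = (1 + 0.05 − 0.9)/(1.45 − 0.9) = 0.1500/0.5500 = 0.2727
Terminal stock prices: S_u = 217.5, S_d = 135
Terminal payoffs (K − S): max(-57.5, 0) = 0, max(25, 0) = 25
Node 0 (S = 150): V_0 = 1/1.05·[0.2727·0.0000 + 0.7273·25.0000] = 17.3160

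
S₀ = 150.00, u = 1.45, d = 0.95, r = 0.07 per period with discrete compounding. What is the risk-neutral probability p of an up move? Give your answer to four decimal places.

p = 0.2400

Risk-neutral probability p = (1 + 0.07 − 0.95)/(1.45 − 0.95) = 0.1200/0.5000 = 0.2400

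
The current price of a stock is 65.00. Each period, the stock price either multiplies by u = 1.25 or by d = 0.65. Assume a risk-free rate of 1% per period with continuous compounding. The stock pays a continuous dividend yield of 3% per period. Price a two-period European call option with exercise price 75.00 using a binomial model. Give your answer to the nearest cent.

7.89

Per-period risk-free factor R = e^0.01 = 1.0101; dividend-adjusted growth = e^(0.01−0.03) = 0.9802.
Risk-neutral probability p = (0.9802 − 0.65)/(1.25 − 0.65) = 0.3302/0.6000 = 0.5503
Terminal stock prices: S_uu = 101.6, S_ud = 52.81, S_dd = 27.46
Terminal payoffs (S − K): max(26.56, 0) = 26.56, max(-22.19, 0) = 0, max(-47.54, 0) = 0
Node u (S = 81.25): V_u = e^(−0.01)·[0.5503·26.5625 + 0.4497·0.0000] = 14.4727
Node d (S = 42.25): V_d = e^(−0.01)·[0.5503·0.0000 + 0.4497·0.0000] = 0.0000
Node 0 (S = 65): V_0 = e^(−0.01)·[0.5503·14.4727 + 0.4497·0.0000] = 7.8855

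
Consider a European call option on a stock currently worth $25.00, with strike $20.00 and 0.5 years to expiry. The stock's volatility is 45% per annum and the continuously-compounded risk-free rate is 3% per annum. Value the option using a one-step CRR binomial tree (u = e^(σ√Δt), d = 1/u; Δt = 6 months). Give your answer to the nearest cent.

CRR parameters: u = e^(σ√Δt) = e^(0.45·√0.5) = 1.3746, d = 1/u = 0.7275
Per-period rate: rΔt = 0.03·0.5 = 0.015, so R = e^0.015 = 1.0151
Risk-neutral probability p = (e^0.015 − 0.7275)/(1.3746 − 0.7275) = 0.2877/0.6472 = 0.4445
Terminal stock prices: S_u = 34.37, S_d = 18.19
Terminal payoffs (S − K): max(14.37, 0) = 14.37, max(-1.814, 0) = 0
Node 0 (S = 25): V_0 = e^(−0.015)·[0.4445·14.3662 + 0.5555·0.0000] = 6.2902

$6.29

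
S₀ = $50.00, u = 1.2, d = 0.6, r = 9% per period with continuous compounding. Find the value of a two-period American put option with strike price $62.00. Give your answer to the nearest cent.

Risk-neutral probability p = (e^0.09 − 0.6)/(1.2 − 0.6) = 0.4942/0.6000 = 0.8236
Terminal stock prices: S_uu = 72, S_ud = 36, S_dd = 18
Terminal payoffs (K − S): max(-10, 0) = 0, max(26, 0) = 26, max(44, 0) = 44
Node u (S = 60): continuation = e^(−0.09)·[0.8236·0.0000 + 0.1764·26.0000] = 4.1911; exercise value = 2.0000 ≤ continuation, so V_u = 4.1911
Node d (S = 30): continuation = e^(−0.09)·[0.8236·26.0000 + 0.1764·44.0000] = 26.6637; exercise value = 32.0000 > continuation, so V_d = 32.0000 (exercise)
Node 0 (S = 50): continuation = e^(−0.09)·[0.8236·4.1911 + 0.1764·32.0000] = 8.3130; exercise value = 12.0000 > continuation, so V_0 = 12.0000 (exercise)

$12.00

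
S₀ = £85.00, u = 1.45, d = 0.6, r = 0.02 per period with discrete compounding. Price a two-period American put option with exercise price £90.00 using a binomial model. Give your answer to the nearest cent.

£23.20

Risk-neutral probability p = (1 + 0.02 − 0.6)/(1.45 − 0.6) = 0.4200/0.8500 = 0.4941
Terminal stock prices: S_uu = 178.7, S_ud = 73.95, S_dd = 30.6
Terminal payoffs (K − S): max(-88.71, 0) = 0, max(16.05, 0) = 16.05, max(59.4, 0) = 59.4
Node u (S = 123.2): continuation = 1/1.02·[0.4941·0.0000 + 0.5059·16.0500] = 7.9602; exercise value = 0.0000 ≤ continuation, so V_u = 7.9602
Node d (S = 51): continuation = 1/1.02·[0.4941·16.0500 + 0.5059·59.4000] = 37.2353; exercise value = 39.0000 > continuation, so V_d = 39.0000 (exercise)
Node 0 (S = 85): continuation = 1/1.02·[0.4941·7.9602 + 0.5059·39.0000] = 23.1987; exercise value = 5.0000 ≤ continuation, so V_0 = 23.1987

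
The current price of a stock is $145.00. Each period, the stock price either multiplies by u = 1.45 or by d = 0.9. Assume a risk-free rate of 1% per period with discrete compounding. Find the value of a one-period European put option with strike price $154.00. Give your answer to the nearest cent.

$18.61

Risk-neutral probability p = (1 + 0.01 − 0.9)/(1.45 − 0.9) = 0.1100/0.5500 = 0.2000
Terminal stock prices: S_u = 210.2, S_d = 130.5
Terminal payoffs (K − S): max(-56.25, 0) = 0, max(23.5, 0) = 23.5
Node 0 (S = 145): V_0 = 1/1.01·[0.2000·0.0000 + 0.8000·23.5000] = 18.6139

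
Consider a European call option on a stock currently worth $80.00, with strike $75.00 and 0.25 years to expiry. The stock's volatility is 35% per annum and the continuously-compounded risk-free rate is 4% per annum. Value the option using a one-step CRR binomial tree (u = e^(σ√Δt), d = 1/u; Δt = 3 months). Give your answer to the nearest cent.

$9.75

CRR parameters: u = e^(σ√Δt) = e^(0.35·√0.25) = 1.1912, d = 1/u = 0.8395
Per-period rate: rΔt = 0.04·0.25 = 0.01, so R = e^0.01 = 1.0101
Risk-neutral probability p = (e^0.01 − 0.8395)/(1.1912 − 0.8395) = 0.1706/0.3518 = 0.4849
Terminal stock prices: S_u = 95.3, S_d = 67.16
Terminal payoffs (S − K): max(20.3, 0) = 20.3, max(-7.843, 0) = 0
Node 0 (S = 80): V_0 = e^(−0.01)·[0.4849·20.2997 + 0.5151·0.0000] = 9.7460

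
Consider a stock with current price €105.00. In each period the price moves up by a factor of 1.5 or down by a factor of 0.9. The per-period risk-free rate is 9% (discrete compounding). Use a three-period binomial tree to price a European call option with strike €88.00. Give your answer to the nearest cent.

Risk-neutral probability p = (1 + 0.09 − 0.9)/(1.5 − 0.9) = 0.1900/0.6000 = 0.3167
Terminal stock prices: S_uuu = 354.4, S_uud = 212.6, S_udd = 127.6, S_ddd = 76.55
Terminal payoffs (S − K): max(266.4, 0) = 266.4, max(124.6, 0) = 124.6, max(39.58, 0) = 39.58, max(-11.45, 0) = 0
Node uu (S = 236.2): V_uu = 1/1.09·[0.3167·266.3750 + 0.6833·124.6250] = 155.5161
Node ud (S = 141.8): V_ud = 1/1.09·[0.3167·124.6250 + 0.6833·39.5750] = 61.0161
Node dd (S = 85.05): V_dd = 1/1.09·[0.3167·39.5750 + 0.6833·0.0000] = 11.4973
Node u (S = 157.5): V_u = 1/1.09·[0.3167·155.5161 + 0.6833·61.0161] = 83.4322
Node d (S = 94.5): V_d = 1/1.09·[0.3167·61.0161 + 0.6833·11.4973] = 24.9342
Node 0 (S = 105): V_0 = 1/1.09·[0.3167·83.4322 + 0.6833·24.9342] = 39.8702

€39.87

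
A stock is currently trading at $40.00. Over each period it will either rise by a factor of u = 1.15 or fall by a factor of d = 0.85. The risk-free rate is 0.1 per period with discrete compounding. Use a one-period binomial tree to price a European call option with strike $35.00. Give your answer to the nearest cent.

Risk-neutral probability p = (1 + 0.1 − 0.85)/(1.15 − 0.85) = 0.2500/0.3000 = 0.8333
Terminal stock prices: S_u = 46, S_d = 34
Terminal payoffs (S − K): max(11, 0) = 11, max(-1, 0) = 0
Node 0 (S = 40): V_0 = 1/1.1·[0.8333·11.0000 + 0.1667·0.0000] = 8.3333

$8.33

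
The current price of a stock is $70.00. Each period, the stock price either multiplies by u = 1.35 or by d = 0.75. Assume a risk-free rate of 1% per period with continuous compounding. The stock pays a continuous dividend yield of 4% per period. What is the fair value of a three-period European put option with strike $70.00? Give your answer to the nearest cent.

Per-period risk-free factor R = e^0.01 = 1.0101; dividend-adjusted growth = e^(0.01−0.04) = 0.9704.
Risk-neutral probability p = (0.9704 − 0.75)/(1.35 − 0.75) = 0.2204/0.6000 = 0.3674
Terminal stock prices: S_uuu = 172.2, S_uud = 95.68, S_udd = 53.16, S_ddd = 29.53
Terminal payoffs (K − S): max(-102.2, 0) = 0, max(-25.68, 0) = 0, max(16.84, 0) = 16.84, max(40.47, 0) = 40.47
Node uu (S = 127.6): V_uu = e^(−0.01)·[0.3674·0.0000 + 0.6326·0.0000] = 0.0000
Node ud (S = 70.88): V_ud = e^(−0.01)·[0.3674·0.0000 + 0.6326·16.8438] = 10.5492
Node dd (S = 39.38): V_dd = e^(−0.01)·[0.3674·16.8438 + 0.6326·40.4688] = 31.4724
Node u (S = 94.5): V_u = e^(−0.01)·[0.3674·0.0000 + 0.6326·10.5492] = 6.6069
Node d (S = 52.5): V_d = e^(−0.01)·[0.3674·10.5492 + 0.6326·31.4724] = 23.5484
Node 0 (S = 70): V_0 = e^(−0.01)·[0.3674·6.6069 + 0.6326·23.5484] = 17.1515

$17.15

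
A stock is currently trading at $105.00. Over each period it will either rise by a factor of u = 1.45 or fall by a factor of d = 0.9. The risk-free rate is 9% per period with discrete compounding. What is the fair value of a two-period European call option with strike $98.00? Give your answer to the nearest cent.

Risk-neutral probability p = (1 + 0.09 − 0.9)/(1.45 − 0.9) = 0.1900/0.5500 = 0.3455
Terminal stock prices: S_uu = 220.8, S_ud = 137, S_dd = 85.05
Terminal payoffs (S − K): max(122.8, 0) = 122.8, max(39.03, 0) = 39.03, max(-12.95, 0) = 0
Node u (S = 152.2): V_u = 1/1.09·[0.3455·122.7625 + 0.6545·39.0250] = 62.3417
Node d (S = 94.5): V_d = 1/1.09·[0.3455·39.0250 + 0.6545·0.0000] = 12.3682
Node 0 (S = 105): V_0 = 1/1.09·[0.3455·62.3417 + 0.6545·12.3682] = 27.1851

$27.19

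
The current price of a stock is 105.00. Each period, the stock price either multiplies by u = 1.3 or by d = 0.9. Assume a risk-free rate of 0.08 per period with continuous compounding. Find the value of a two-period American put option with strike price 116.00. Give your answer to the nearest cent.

Risk-neutral probability p = (e^0.08 − 0.9)/(1.3 − 0.9) = 0.1833/0.4000 = 0.4582
Terminal stock prices: S_uu = 177.5, S_ud = 122.9, S_dd = 85.05
Terminal payoffs (K − S): max(-61.45, 0) = 0, max(-6.85, 0) = 0, max(30.95, 0) = 30.95
Node u (S = 136.5): continuation = e^(−0.08)·[0.4582·0.0000 + 0.5418·0.0000] = 0.0000; exercise value = 0.0000 ≤ continuation, so V_u = 0.0000
Node d (S = 94.5): continuation = e^(−0.08)·[0.4582·0.0000 + 0.5418·30.9500] = 15.4790; exercise value = 21.5000 > continuation, so V_d = 21.5000 (exercise)
Node 0 (S = 105): continuation = e^(−0.08)·[0.4582·0.0000 + 0.5418·21.5000] = 10.7528; exercise value = 11.0000 > continuation, so V_0 = 11.0000 (exercise)

11.00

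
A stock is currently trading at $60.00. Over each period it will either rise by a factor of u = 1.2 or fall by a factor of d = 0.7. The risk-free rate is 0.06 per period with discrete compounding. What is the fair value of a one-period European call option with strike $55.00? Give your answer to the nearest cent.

Risk-neutral probability p = (1 + 0.06 − 0.7)/(1.2 − 0.7) = 0.3600/0.5000 = 0.7200
Terminal stock prices: S_u = 72, S_d = 42
Terminal payoffs (S − K): max(17, 0) = 17, max(-13, 0) = 0
Node 0 (S = 60): V_0 = 1/1.06·[0.7200·17.0000 + 0.2800·0.0000] = 11.5472

$11.55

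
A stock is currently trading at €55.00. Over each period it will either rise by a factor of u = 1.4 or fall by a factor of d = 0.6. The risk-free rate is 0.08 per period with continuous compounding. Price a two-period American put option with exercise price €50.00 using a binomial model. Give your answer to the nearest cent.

€6.99

Risk-neutral probability p = (e^0.08 − 0.6)/(1.4 − 0.6) = 0.4833/0.8000 = 0.6041
Terminal stock prices: S_uu = 107.8, S_ud = 46.2, S_dd = 19.8
Terminal payoffs (K − S): max(-57.8, 0) = 0, max(3.8, 0) = 3.8, max(30.2, 0) = 30.2
Node u (S = 77): continuation = e^(−0.08)·[0.6041·0.0000 + 0.3959·3.8000] = 1.3887; exercise value = 0.0000 ≤ continuation, so V_u = 1.3887
Node d (S = 33): continuation = e^(−0.08)·[0.6041·3.8000 + 0.3959·30.2000] = 13.1558; exercise value = 17.0000 > continuation, so V_d = 17.0000 (exercise)
Node 0 (S = 55): continuation = e^(−0.08)·[0.6041·1.3887 + 0.3959·17.0000] = 6.9872; exercise value = 0.0000 ≤ continuation, so V_0 = 6.9872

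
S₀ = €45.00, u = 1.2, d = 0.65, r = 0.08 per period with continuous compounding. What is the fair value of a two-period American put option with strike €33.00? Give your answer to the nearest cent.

Risk-neutral probability p = (e^0.08 − 0.65)/(1.2 − 0.65) = 0.4333/0.5500 = 0.7878
Terminal stock prices: S_uu = 64.8, S_ud = 35.1, S_dd = 19.01
Terminal payoffs (K − S): max(-31.8, 0) = 0, max(-2.1, 0) = 0, max(13.99, 0) = 13.99
Node u (S = 54): continuation = e^(−0.08)·[0.7878·0.0000 + 0.2122·0.0000] = 0.0000; exercise value = 0.0000 ≤ continuation, so V_u = 0.0000
Node d (S = 29.25): continuation = e^(−0.08)·[0.7878·0.0000 + 0.2122·13.9875] = 2.7400; exercise value = 3.7500 > continuation, so V_d = 3.7500 (exercise)
Node 0 (S = 45): continuation = e^(−0.08)·[0.7878·0.0000 + 0.2122·3.7500] = 0.7346; exercise value = 0.0000 ≤ continuation, so V_0 = 0.7346

€0.73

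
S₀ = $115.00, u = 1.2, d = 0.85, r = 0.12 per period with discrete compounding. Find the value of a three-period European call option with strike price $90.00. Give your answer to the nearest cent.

Risk-neutral probability p = (1 + 0.12 − 0.85)/(1.2 − 0.85) = 0.2700/0.3500 = 0.7714
Terminal stock prices: S_uuu = 198.7, S_uud = 140.8, S_udd = 99.7, S_ddd = 70.62
Terminal payoffs (S − K): max(108.7, 0) = 108.7, max(50.76, 0) = 50.76, max(9.705, 0) = 9.705, max(-19.38, 0) = 0
Node uu (S = 165.6): V_uu = 1/1.12·[0.7714·108.7200 + 0.2286·50.7600] = 85.2429
Node ud (S = 117.3): V_ud = 1/1.12·[0.7714·50.7600 + 0.2286·9.7050] = 36.9429
Node dd (S = 83.09): V_dd = 1/1.12·[0.7714·9.7050 + 0.2286·0.0000] = 6.6846
Node u (S = 138): V_u = 1/1.12·[0.7714·85.2429 + 0.2286·36.9429] = 66.2526
Node d (S = 97.75): V_d = 1/1.12·[0.7714·36.9429 + 0.2286·6.6846] = 26.8095
Node 0 (S = 115): V_0 = 1/1.12·[0.7714·66.2526 + 0.2286·26.8095] = 51.1045

$51.10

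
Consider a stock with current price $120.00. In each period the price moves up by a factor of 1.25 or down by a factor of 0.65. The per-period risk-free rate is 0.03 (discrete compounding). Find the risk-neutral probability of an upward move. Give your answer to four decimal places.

Risk-neutral probability p = (1 + 0.03 − 0.65)/(1.25 − 0.65) = 0.3800/0.6000 = 0.6333

p = 0.6333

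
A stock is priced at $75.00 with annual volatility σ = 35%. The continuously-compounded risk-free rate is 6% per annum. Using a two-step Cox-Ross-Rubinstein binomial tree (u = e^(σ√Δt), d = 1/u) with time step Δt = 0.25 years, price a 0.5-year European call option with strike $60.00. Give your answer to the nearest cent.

CRR parameters: u = e^(σ√Δt) = e^(0.35·√0.25) = 1.1912, d = 1/u = 0.8395
Per-period rate: rΔt = 0.06·0.25 = 0.015, so R = e^0.015 = 1.0151
Risk-neutral probability p = (e^0.015 − 0.8395)/(1.1912 − 0.8395) = 0.1757/0.3518 = 0.4993
Terminal stock prices: S_uu = 106.4, S_ud = 75, S_dd = 52.85
Terminal payoffs (S − K): max(46.43, 0) = 46.43, max(15, 0) = 15, max(-7.148, 0) = 0
Node u (S = 89.34): V_u = e^(−0.015)·[0.4993·46.4301 + 0.5007·15.0000] = 30.2367
Node d (S = 62.96): V_d = e^(−0.015)·[0.4993·15.0000 + 0.5007·0.0000] = 7.3783
Node 0 (S = 75): V_0 = e^(−0.015)·[0.4993·30.2367 + 0.5007·7.3783] = 18.5123

$18.51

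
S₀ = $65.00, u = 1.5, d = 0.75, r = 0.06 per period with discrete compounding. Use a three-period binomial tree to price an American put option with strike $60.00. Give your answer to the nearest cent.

Risk-neutral probability p = (1 + 0.06 − 0.75)/(1.5 − 0.75) = 0.3100/0.7500 = 0.4133
Terminal stock prices: S_uuu = 219.4, S_uud = 109.7, S_udd = 54.84, S_ddd = 27.42
Terminal payoffs (K − S): max(-159.4, 0) = 0, max(-49.69, 0) = 0, max(5.156, 0) = 5.156, max(32.58, 0) = 32.58
Node uu (S = 146.2): continuation = 1/1.06·[0.4133·0.0000 + 0.5867·0.0000] = 0.0000; exercise value = 0.0000 ≤ continuation, so V_uu = 0.0000
Node ud (S = 73.12): continuation = 1/1.06·[0.4133·0.0000 + 0.5867·5.1562] = 2.8538; exercise value = 0.0000 ≤ continuation, so V_ud = 2.8538
Node dd (S = 36.56): continuation = 1/1.06·[0.4133·5.1562 + 0.5867·32.5781] = 20.0413; exercise value = 23.4375 > continuation, so V_dd = 23.4375 (exercise)
Node u (S = 97.5): continuation = 1/1.06·[0.4133·0.0000 + 0.5867·2.8538] = 1.5794; exercise value = 0.0000 ≤ continuation, so V_u = 1.5794
Node d (S = 48.75): continuation = 1/1.06·[0.4133·2.8538 + 0.5867·23.4375] = 14.0845; exercise value = 11.2500 ≤ continuation, so V_d = 14.0845
Node 0 (S = 65): continuation = 1/1.06·[0.4133·1.5794 + 0.5867·14.0845] = 8.4111; exercise value = 0.0000 ≤ continuation, so V_0 = 8.4111

$8.41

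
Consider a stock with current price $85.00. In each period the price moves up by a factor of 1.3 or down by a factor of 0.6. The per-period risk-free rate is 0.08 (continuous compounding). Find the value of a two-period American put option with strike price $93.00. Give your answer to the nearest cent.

Risk-neutral probability p = (e^0.08 − 0.6)/(1.3 − 0.6) = 0.4833/0.7000 = 0.6904
Terminal stock prices: S_uu = 143.7, S_ud = 66.3, S_dd = 30.6
Terminal payoffs (K − S): max(-50.65, 0) = 0, max(26.7, 0) = 26.7, max(62.4, 0) = 62.4
Node u (S = 110.5): continuation = e^(−0.08)·[0.6904·0.0000 + 0.3096·26.7000] = 7.6305; exercise value = 0.0000 ≤ continuation, so V_u = 7.6305
Node d (S = 51): continuation = e^(−0.08)·[0.6904·26.7000 + 0.3096·62.4000] = 34.8498; exercise value = 42.0000 > continuation, so V_d = 42.0000 (exercise)
Node 0 (S = 85): continuation = e^(−0.08)·[0.6904·7.6305 + 0.3096·42.0000] = 16.8662; exercise value = 8.0000 ≤ continuation, so V_0 = 16.8662

$16.87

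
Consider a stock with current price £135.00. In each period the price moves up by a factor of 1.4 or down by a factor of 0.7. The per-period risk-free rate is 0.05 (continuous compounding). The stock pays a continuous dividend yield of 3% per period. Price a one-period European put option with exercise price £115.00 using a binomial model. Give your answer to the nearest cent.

£10.58

Per-period risk-free factor R = e^0.05 = 1.0513; dividend-adjusted growth = e^(0.05−0.03) = 1.0202.
Risk-neutral probability p = (1.0202 − 0.7)/(1.4 − 0.7) = 0.3202/0.7000 = 0.4574
Terminal stock prices: S_u = 189, S_d = 94.5
Terminal payoffs (K − S): max(-74, 0) = 0, max(20.5, 0) = 20.5
Node 0 (S = 135): V_0 = e^(−0.05)·[0.4574·0.0000 + 0.5426·20.5000] = 10.5802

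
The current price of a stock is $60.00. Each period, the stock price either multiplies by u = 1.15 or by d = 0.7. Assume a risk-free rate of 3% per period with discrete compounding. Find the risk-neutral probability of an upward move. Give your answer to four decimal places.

p = 0.7333

Risk-neutral probability p = (1 + 0.03 − 0.7)/(1.15 − 0.7) = 0.3300/0.4500 = 0.7333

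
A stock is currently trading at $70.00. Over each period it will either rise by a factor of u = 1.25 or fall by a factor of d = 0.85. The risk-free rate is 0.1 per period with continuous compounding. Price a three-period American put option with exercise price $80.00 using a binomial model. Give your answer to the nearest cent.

Risk-neutral probability p = (e^0.1 − 0.85)/(1.25 − 0.85) = 0.2552/0.4000 = 0.6379
Terminal stock prices: S_uuu = 136.7, S_uud = 92.97, S_udd = 63.22, S_ddd = 42.99
Terminal payoffs (K − S): max(-56.72, 0) = 0, max(-12.97, 0) = 0, max(16.78, 0) = 16.78, max(37.01, 0) = 37.01
Node uu (S = 109.4): continuation = e^(−0.1)·[0.6379·0.0000 + 0.3621·0.0000] = 0.0000; exercise value = 0.0000 ≤ continuation, so V_uu = 0.0000
Node ud (S = 74.38): continuation = e^(−0.1)·[0.6379·0.0000 + 0.3621·16.7813] = 5.4978; exercise value = 5.6250 > continuation, so V_ud = 5.6250 (exercise)
Node dd (S = 50.57): continuation = e^(−0.1)·[0.6379·16.7813 + 0.3621·37.0113] = 21.8120; exercise value = 29.4250 > continuation, so V_dd = 29.4250 (exercise)
Node u (S = 87.5): continuation = e^(−0.1)·[0.6379·0.0000 + 0.3621·5.6250] = 1.8428; exercise value = 0.0000 ≤ continuation, so V_u = 1.8428
Node d (S = 59.5): continuation = e^(−0.1)·[0.6379·5.6250 + 0.3621·29.4250] = 12.8870; exercise value = 20.5000 > continuation, so V_d = 20.5000 (exercise)
Node 0 (S = 70): continuation = e^(−0.1)·[0.6379·1.8428 + 0.3621·20.5000] = 7.7799; exercise value = 10.0000 > continuation, so V_0 = 10.0000 (exercise)

$10.00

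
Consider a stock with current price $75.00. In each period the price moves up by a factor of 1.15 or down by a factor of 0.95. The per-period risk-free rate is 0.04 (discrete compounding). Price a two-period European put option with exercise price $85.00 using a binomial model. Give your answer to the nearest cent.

$6.24

Risk-neutral probability p = (1 + 0.04 − 0.95)/(1.15 − 0.95) = 0.0900/0.2000 = 0.4500
Terminal stock prices: S_uu = 99.19, S_ud = 81.94, S_dd = 67.69
Terminal payoffs (K − S): max(-14.19, 0) = 0, max(3.062, 0) = 3.062, max(17.31, 0) = 17.31
Node u (S = 86.25): V_u = 1/1.04·[0.4500·0.0000 + 0.5500·3.0625] = 1.6196
Node d (S = 71.25): V_d = 1/1.04·[0.4500·3.0625 + 0.5500·17.3125] = 10.4808
Node 0 (S = 75): V_0 = 1/1.04·[0.4500·1.6196 + 0.5500·10.4808] = 6.2435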